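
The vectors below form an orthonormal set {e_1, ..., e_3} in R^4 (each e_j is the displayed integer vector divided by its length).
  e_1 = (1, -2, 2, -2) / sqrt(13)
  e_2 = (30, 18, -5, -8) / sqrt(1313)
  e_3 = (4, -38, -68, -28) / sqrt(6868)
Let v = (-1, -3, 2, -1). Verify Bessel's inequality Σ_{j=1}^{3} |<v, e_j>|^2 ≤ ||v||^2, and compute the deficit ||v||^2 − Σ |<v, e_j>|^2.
Σ |<v, e_j>|^2 = 254/17; ||v||^2 = 15; deficit = 1/17

Write each e_j = u_j / sqrt(<u_j, u_j>) where u_j is the displayed integer vector. Then <v, e_j> = <v, u_j> / sqrt(<u_j, u_j>), so |<v, e_j>|^2 = <v, u_j>^2 / <u_j, u_j>.
Coefficients: <v, e_1> = 11/sqrt(13), <v, e_2> = -86/sqrt(1313), <v, e_3> = 2/sqrt(6868).
Square and sum: Σ |<v, e_j>|^2 = 254/17.
Compute ||v||^2 = v·v = 15.
Deficit = 15 − 254/17 = 1/17 ≥ 0, confirming Bessel's inequality. (The deficit equals ||v − Σ <v,e_j> e_j||^2, the squared distance from v to span{e_j}.)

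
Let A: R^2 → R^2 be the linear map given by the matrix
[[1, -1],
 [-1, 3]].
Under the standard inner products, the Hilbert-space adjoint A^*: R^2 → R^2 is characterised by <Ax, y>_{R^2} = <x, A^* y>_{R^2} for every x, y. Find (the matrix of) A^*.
A^* = A^T =
[[1, -1],
 [-1, 3]]

For real matrices with standard dot products, the defining identity <Ax, y> = <x, A^* y> gives (Ax)^T y = x^T (A^*) y, i.e. x^T A^T y = x^T (A^*) y. Since this holds for all x, y, we must have A^* = A^T. Therefore
A^* =
[[1, -1],
 [-1, 3]].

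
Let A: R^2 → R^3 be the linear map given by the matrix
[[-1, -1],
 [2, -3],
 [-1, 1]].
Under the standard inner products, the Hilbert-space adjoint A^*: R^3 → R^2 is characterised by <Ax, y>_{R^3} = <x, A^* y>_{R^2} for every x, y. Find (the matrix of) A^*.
A^* = A^T =
[[-1, 2, -1],
 [-1, -3, 1]]

For real matrices with standard dot products, the defining identity <Ax, y> = <x, A^* y> gives (Ax)^T y = x^T (A^*) y, i.e. x^T A^T y = x^T (A^*) y. Since this holds for all x, y, we must have A^* = A^T. Therefore
A^* =
[[-1, 2, -1],
 [-1, -3, 1]].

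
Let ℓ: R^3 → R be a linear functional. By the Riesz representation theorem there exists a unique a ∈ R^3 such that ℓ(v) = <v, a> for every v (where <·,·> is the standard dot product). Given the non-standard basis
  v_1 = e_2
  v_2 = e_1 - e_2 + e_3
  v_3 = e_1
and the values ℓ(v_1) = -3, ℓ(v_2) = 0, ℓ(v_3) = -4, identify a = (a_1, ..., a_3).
a = (-4, -3, 1)

Write a = (a_1, ..., a_3) in the standard basis. For each basis vector v_i, ℓ(v_i) = <v_i, a> is a linear equation in the a_j's. Collect the n equations into a matrix system V a = ℓ, where row i of V is v_i (expressed in the standard basis). Since V is invertible (lower-triangular with 1s on the diagonal, up to permutation), solve by back-substitution:
  V =
[[0, 1, 0],
 [1, -1, 1],
 [1, 0, 0]]
  V a = (-3, 0, -4)
Solving gives a = (-4, -3, 1).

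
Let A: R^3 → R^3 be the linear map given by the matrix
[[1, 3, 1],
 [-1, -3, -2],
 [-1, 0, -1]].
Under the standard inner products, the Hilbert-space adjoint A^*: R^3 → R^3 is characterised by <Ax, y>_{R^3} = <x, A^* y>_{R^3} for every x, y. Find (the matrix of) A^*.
A^* = A^T =
[[1, -1, -1],
 [3, -3, 0],
 [1, -2, -1]]

For real matrices with standard dot products, the defining identity <Ax, y> = <x, A^* y> gives (Ax)^T y = x^T (A^*) y, i.e. x^T A^T y = x^T (A^*) y. Since this holds for all x, y, we must have A^* = A^T. Therefore
A^* =
[[1, -1, -1],
 [3, -3, 0],
 [1, -2, -1]].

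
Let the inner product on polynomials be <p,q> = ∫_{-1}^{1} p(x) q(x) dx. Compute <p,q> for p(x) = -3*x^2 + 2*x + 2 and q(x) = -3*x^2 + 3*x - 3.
<p,q> = -12/5

Expand the product: p(x)·q(x) = 9*x^4 - 15*x^3 + 9*x^2 - 6.
∫_{-1}^{1} of each monomial x^k gives [2/(k+1) if k even, 0 if k odd]. Integrating term-by-term (or equivalently evaluating the antiderivative F(x) = 9*x^5/5 - 15*x^4/4 + 3*x^3 - 6*x at the endpoints):
  F(1) − F(−1) = -99/20 − (-51/20) = -12/5.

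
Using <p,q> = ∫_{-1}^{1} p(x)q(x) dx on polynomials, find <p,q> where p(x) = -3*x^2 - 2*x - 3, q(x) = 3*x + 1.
<p,q> = -12

Expand the product: p(x)·q(x) = -9*x^3 - 9*x^2 - 11*x - 3.
∫_{-1}^{1} of each monomial x^k gives [2/(k+1) if k even, 0 if k odd]. Integrating term-by-term (or equivalently evaluating the antiderivative F(x) = -9*x^4/4 - 3*x^3 - 11*x^2/2 - 3*x at the endpoints):
  F(1) − F(−1) = -55/4 − (-7/4) = -12.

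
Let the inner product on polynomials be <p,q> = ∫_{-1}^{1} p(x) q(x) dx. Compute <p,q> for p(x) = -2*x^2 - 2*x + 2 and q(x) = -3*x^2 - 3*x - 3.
<p,q> = -28/5

Expand the product: p(x)·q(x) = 6*x^4 + 12*x^3 + 6*x^2 - 6.
∫_{-1}^{1} of each monomial x^k gives [2/(k+1) if k even, 0 if k odd]. Integrating term-by-term (or equivalently evaluating the antiderivative F(x) = 6*x^5/5 + 3*x^4 + 2*x^3 - 6*x at the endpoints):
  F(1) − F(−1) = 1/5 − (29/5) = -28/5.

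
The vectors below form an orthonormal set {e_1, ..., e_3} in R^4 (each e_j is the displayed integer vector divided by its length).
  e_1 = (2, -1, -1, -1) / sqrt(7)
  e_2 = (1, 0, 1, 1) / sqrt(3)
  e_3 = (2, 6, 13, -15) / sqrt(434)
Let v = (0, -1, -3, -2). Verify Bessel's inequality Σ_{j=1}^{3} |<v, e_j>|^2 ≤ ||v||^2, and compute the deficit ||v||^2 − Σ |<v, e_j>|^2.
Σ |<v, e_j>|^2 = 2603/186; ||v||^2 = 14; deficit = 1/186

Write each e_j = u_j / sqrt(<u_j, u_j>) where u_j is the displayed integer vector. Then <v, e_j> = <v, u_j> / sqrt(<u_j, u_j>), so |<v, e_j>|^2 = <v, u_j>^2 / <u_j, u_j>.
Coefficients: <v, e_1> = 6/sqrt(7), <v, e_2> = -5/sqrt(3), <v, e_3> = -15/sqrt(434).
Square and sum: Σ |<v, e_j>|^2 = 2603/186.
Compute ||v||^2 = v·v = 14.
Deficit = 14 − 2603/186 = 1/186 ≥ 0, confirming Bessel's inequality. (The deficit equals ||v − Σ <v,e_j> e_j||^2, the squared distance from v to span{e_j}.)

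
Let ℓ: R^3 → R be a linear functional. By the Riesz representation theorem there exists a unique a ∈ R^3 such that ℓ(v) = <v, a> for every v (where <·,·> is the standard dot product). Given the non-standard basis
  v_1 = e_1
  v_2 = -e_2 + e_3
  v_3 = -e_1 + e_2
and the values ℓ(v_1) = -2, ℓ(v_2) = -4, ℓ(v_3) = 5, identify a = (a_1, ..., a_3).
a = (-2, 3, -1)

Write a = (a_1, ..., a_3) in the standard basis. For each basis vector v_i, ℓ(v_i) = <v_i, a> is a linear equation in the a_j's. Collect the n equations into a matrix system V a = ℓ, where row i of V is v_i (expressed in the standard basis). Since V is invertible (lower-triangular with 1s on the diagonal, up to permutation), solve by back-substitution:
  V =
[[1, 0, 0],
 [0, -1, 1],
 [-1, 1, 0]]
  V a = (-2, -4, 5)
Solving gives a = (-2, 3, -1).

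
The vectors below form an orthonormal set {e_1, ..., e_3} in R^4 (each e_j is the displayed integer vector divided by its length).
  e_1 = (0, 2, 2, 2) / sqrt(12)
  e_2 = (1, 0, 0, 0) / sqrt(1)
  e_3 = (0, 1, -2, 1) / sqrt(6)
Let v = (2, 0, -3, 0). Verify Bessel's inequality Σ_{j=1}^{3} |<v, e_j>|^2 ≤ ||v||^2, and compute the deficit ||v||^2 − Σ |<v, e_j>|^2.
Σ |<v, e_j>|^2 = 13; ||v||^2 = 13; deficit = 0

Write each e_j = u_j / sqrt(<u_j, u_j>) where u_j is the displayed integer vector. Then <v, e_j> = <v, u_j> / sqrt(<u_j, u_j>), so |<v, e_j>|^2 = <v, u_j>^2 / <u_j, u_j>.
Coefficients: <v, e_1> = -6/sqrt(12), <v, e_2> = 2/sqrt(1), <v, e_3> = 6/sqrt(6).
Square and sum: Σ |<v, e_j>|^2 = 13.
Compute ||v||^2 = v·v = 13.
Deficit = 13 − 13 = 0 ≥ 0, confirming Bessel's inequality. (The deficit equals ||v − Σ <v,e_j> e_j||^2, the squared distance from v to span{e_j}.)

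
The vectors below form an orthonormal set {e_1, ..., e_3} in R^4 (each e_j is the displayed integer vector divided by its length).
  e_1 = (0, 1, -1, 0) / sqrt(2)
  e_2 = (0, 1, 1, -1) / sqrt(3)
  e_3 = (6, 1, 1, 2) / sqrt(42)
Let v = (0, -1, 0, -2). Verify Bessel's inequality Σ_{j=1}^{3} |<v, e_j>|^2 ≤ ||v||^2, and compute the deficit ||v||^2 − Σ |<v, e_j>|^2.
Σ |<v, e_j>|^2 = 10/7; ||v||^2 = 5; deficit = 25/7

Write each e_j = u_j / sqrt(<u_j, u_j>) where u_j is the displayed integer vector. Then <v, e_j> = <v, u_j> / sqrt(<u_j, u_j>), so |<v, e_j>|^2 = <v, u_j>^2 / <u_j, u_j>.
Coefficients: <v, e_1> = -1/sqrt(2), <v, e_2> = 1/sqrt(3), <v, e_3> = -5/sqrt(42).
Square and sum: Σ |<v, e_j>|^2 = 10/7.
Compute ||v||^2 = v·v = 5.
Deficit = 5 − 10/7 = 25/7 ≥ 0, confirming Bessel's inequality. (The deficit equals ||v − Σ <v,e_j> e_j||^2, the squared distance from v to span{e_j}.)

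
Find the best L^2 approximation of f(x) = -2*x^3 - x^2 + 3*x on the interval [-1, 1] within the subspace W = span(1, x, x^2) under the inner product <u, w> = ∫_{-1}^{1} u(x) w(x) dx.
g(x) = -x^2 + 9*x/5

The best approximation g ∈ W is the orthogonal projection of f onto W. Writing g = a_0 + a_1 x + a_2 x^2, the coefficients solve the normal equations G · a = b where
  G_{ij} = <φ_i, φ_j> and b_i = <f, φ_i>, with φ_0 = 1, φ_1 = x, φ_2 = x^2.
G =
  [2, 0, 2/3]
  [0, 2/3, 0]
  [2/3, 0, 2/5],
b = (-2/3, 6/5, -2/5).
Solving gives a_0 = 0, a_1 = 9/5, a_2 = -1, so
  g(x) = -x^2 + 9*x/5.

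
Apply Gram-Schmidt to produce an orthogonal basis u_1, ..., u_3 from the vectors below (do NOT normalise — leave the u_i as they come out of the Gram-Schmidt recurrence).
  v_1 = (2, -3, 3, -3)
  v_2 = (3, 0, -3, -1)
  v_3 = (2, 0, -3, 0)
Orthogonal basis:
  u_1 = (2, -3, 3, -3)
  u_2 = (3, 0, -3, -1)
  u_3 = (-27/589, -15/31, -87/589, 180/589)

Apply the Gram-Schmidt recurrence
  u_1 = v_1
  u_i = v_i − Σ_{j<i} ((v_i · u_j) / (u_j · u_j)) · u_j.

Step by step this gives:
  u_1 = (2, -3, 3, -3)
  u_2 = (3, 0, -3, -1)
  u_3 = (-27/589, -15/31, -87/589, 180/589)

Orthogonality check:
  u_2 · u_1 = 0 (should be 0)
  u_3 · u_1 = 0 (should be 0)
  u_3 · u_2 = 0 (should be 0)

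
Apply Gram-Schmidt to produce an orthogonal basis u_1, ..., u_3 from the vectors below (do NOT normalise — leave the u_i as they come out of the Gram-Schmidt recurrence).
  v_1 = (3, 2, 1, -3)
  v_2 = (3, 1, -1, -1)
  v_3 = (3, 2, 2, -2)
Orthogonal basis:
  u_1 = (3, 2, 1, -3)
  u_2 = (30/23, -3/23, -36/23, 16/23)
  u_3 = (54/107, 16/107, 85/107, 93/107)

Apply the Gram-Schmidt recurrence
  u_1 = v_1
  u_i = v_i − Σ_{j<i} ((v_i · u_j) / (u_j · u_j)) · u_j.

Step by step this gives:
  u_1 = (3, 2, 1, -3)
  u_2 = (30/23, -3/23, -36/23, 16/23)
  u_3 = (54/107, 16/107, 85/107, 93/107)

Orthogonality check:
  u_2 · u_1 = 0 (should be 0)
  u_3 · u_1 = 0 (should be 0)
  u_3 · u_2 = 0 (should be 0)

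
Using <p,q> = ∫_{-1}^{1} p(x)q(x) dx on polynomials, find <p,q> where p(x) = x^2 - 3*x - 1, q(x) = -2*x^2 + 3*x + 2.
<p,q> = -122/15

Expand the product: p(x)·q(x) = -2*x^4 + 9*x^3 - 5*x^2 - 9*x - 2.
∫_{-1}^{1} of each monomial x^k gives [2/(k+1) if k even, 0 if k odd]. Integrating term-by-term (or equivalently evaluating the antiderivative F(x) = -2*x^5/5 + 9*x^4/4 - 5*x^3/3 - 9*x^2/2 - 2*x at the endpoints):
  F(1) − F(−1) = -379/60 − (109/60) = -122/15.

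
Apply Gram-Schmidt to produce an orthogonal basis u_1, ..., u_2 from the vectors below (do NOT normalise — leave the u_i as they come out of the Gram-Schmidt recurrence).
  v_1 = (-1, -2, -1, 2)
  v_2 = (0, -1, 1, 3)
Orthogonal basis:
  u_1 = (-1, -2, -1, 2)
  u_2 = (7/10, 2/5, 17/10, 8/5)

Apply the Gram-Schmidt recurrence
  u_1 = v_1
  u_i = v_i − Σ_{j<i} ((v_i · u_j) / (u_j · u_j)) · u_j.

Step by step this gives:
  u_1 = (-1, -2, -1, 2)
  u_2 = (7/10, 2/5, 17/10, 8/5)

Orthogonality check:
  u_2 · u_1 = 0 (should be 0)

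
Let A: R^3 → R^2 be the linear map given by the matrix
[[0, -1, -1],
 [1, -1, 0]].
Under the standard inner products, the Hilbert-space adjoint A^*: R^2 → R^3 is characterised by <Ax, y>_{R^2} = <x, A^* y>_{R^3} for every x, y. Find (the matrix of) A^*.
A^* = A^T =
[[0, 1],
 [-1, -1],
 [-1, 0]]

For real matrices with standard dot products, the defining identity <Ax, y> = <x, A^* y> gives (Ax)^T y = x^T (A^*) y, i.e. x^T A^T y = x^T (A^*) y. Since this holds for all x, y, we must have A^* = A^T. Therefore
A^* =
[[0, 1],
 [-1, -1],
 [-1, 0]].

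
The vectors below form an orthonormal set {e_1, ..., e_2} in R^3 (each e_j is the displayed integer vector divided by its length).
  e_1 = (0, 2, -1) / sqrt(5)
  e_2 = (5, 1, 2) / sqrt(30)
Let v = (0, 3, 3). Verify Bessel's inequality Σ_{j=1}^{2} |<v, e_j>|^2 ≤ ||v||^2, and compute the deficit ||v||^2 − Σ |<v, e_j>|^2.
Σ |<v, e_j>|^2 = 9/2; ||v||^2 = 18; deficit = 27/2

Write each e_j = u_j / sqrt(<u_j, u_j>) where u_j is the displayed integer vector. Then <v, e_j> = <v, u_j> / sqrt(<u_j, u_j>), so |<v, e_j>|^2 = <v, u_j>^2 / <u_j, u_j>.
Coefficients: <v, e_1> = 3/sqrt(5), <v, e_2> = 9/sqrt(30).
Square and sum: Σ |<v, e_j>|^2 = 9/2.
Compute ||v||^2 = v·v = 18.
Deficit = 18 − 9/2 = 27/2 ≥ 0, confirming Bessel's inequality. (The deficit equals ||v − Σ <v,e_j> e_j||^2, the squared distance from v to span{e_j}.)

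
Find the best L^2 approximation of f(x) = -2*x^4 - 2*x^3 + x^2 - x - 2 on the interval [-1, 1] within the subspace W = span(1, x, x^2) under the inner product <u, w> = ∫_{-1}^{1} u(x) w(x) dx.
g(x) = -5*x^2/7 - 11*x/5 - 64/35

The best approximation g ∈ W is the orthogonal projection of f onto W. Writing g = a_0 + a_1 x + a_2 x^2, the coefficients solve the normal equations G · a = b where
  G_{ij} = <φ_i, φ_j> and b_i = <f, φ_i>, with φ_0 = 1, φ_1 = x, φ_2 = x^2.
G =
  [2, 0, 2/3]
  [0, 2/3, 0]
  [2/3, 0, 2/5],
b = (-62/15, -22/15, -158/105).
Solving gives a_0 = -64/35, a_1 = -11/5, a_2 = -5/7, so
  g(x) = -5*x^2/7 - 11*x/5 - 64/35.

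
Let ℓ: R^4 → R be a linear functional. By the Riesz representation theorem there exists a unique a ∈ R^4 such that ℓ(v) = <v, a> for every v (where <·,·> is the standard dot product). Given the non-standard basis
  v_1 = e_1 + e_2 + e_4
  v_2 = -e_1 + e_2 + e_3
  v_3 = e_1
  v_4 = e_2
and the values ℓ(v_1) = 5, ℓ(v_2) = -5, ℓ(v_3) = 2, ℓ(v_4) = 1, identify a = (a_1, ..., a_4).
a = (2, 1, -4, 2)

Write a = (a_1, ..., a_4) in the standard basis. For each basis vector v_i, ℓ(v_i) = <v_i, a> is a linear equation in the a_j's. Collect the n equations into a matrix system V a = ℓ, where row i of V is v_i (expressed in the standard basis). Since V is invertible (lower-triangular with 1s on the diagonal, up to permutation), solve by back-substitution:
  V =
[[1, 1, 0, 1],
 [-1, 1, 1, 0],
 [1, 0, 0, 0],
 [0, 1, 0, 0]]
  V a = (5, -5, 2, 1)
Solving gives a = (2, 1, -4, 2).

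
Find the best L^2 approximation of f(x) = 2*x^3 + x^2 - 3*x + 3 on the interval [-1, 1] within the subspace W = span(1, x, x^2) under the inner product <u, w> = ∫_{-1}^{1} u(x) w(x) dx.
g(x) = x^2 - 9*x/5 + 3

The best approximation g ∈ W is the orthogonal projection of f onto W. Writing g = a_0 + a_1 x + a_2 x^2, the coefficients solve the normal equations G · a = b where
  G_{ij} = <φ_i, φ_j> and b_i = <f, φ_i>, with φ_0 = 1, φ_1 = x, φ_2 = x^2.
G =
  [2, 0, 2/3]
  [0, 2/3, 0]
  [2/3, 0, 2/5],
b = (20/3, -6/5, 12/5).
Solving gives a_0 = 3, a_1 = -9/5, a_2 = 1, so
  g(x) = x^2 - 9*x/5 + 3.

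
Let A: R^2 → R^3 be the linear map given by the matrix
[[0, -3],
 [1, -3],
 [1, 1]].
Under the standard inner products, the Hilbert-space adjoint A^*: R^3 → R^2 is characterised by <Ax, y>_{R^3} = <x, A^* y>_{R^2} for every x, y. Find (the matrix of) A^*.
A^* = A^T =
[[0, 1, 1],
 [-3, -3, 1]]

For real matrices with standard dot products, the defining identity <Ax, y> = <x, A^* y> gives (Ax)^T y = x^T (A^*) y, i.e. x^T A^T y = x^T (A^*) y. Since this holds for all x, y, we must have A^* = A^T. Therefore
A^* =
[[0, 1, 1],
 [-3, -3, 1]].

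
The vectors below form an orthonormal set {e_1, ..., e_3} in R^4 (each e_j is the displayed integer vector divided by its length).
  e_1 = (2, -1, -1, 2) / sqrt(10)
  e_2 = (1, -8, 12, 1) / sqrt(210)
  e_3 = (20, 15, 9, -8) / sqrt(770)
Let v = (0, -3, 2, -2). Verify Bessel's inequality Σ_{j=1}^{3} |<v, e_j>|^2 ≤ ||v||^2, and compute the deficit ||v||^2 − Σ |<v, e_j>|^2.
Σ |<v, e_j>|^2 = 167/15; ||v||^2 = 17; deficit = 88/15

Write each e_j = u_j / sqrt(<u_j, u_j>) where u_j is the displayed integer vector. Then <v, e_j> = <v, u_j> / sqrt(<u_j, u_j>), so |<v, e_j>|^2 = <v, u_j>^2 / <u_j, u_j>.
Coefficients: <v, e_1> = -3/sqrt(10), <v, e_2> = 46/sqrt(210), <v, e_3> = -11/sqrt(770).
Square and sum: Σ |<v, e_j>|^2 = 167/15.
Compute ||v||^2 = v·v = 17.
Deficit = 17 − 167/15 = 88/15 ≥ 0, confirming Bessel's inequality. (The deficit equals ||v − Σ <v,e_j> e_j||^2, the squared distance from v to span{e_j}.)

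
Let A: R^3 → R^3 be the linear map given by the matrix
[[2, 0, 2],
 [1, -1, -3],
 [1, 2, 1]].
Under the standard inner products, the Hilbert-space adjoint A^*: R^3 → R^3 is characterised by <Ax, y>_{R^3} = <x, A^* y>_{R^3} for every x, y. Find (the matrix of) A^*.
A^* = A^T =
[[2, 1, 1],
 [0, -1, 2],
 [2, -3, 1]]

For real matrices with standard dot products, the defining identity <Ax, y> = <x, A^* y> gives (Ax)^T y = x^T (A^*) y, i.e. x^T A^T y = x^T (A^*) y. Since this holds for all x, y, we must have A^* = A^T. Therefore
A^* =
[[2, 1, 1],
 [0, -1, 2],
 [2, -3, 1]].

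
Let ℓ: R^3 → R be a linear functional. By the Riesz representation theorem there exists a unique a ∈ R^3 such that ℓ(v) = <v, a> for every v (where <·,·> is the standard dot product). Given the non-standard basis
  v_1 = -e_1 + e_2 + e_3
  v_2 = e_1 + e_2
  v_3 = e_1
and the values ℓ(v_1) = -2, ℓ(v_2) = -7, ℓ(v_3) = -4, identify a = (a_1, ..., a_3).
a = (-4, -3, -3)

Write a = (a_1, ..., a_3) in the standard basis. For each basis vector v_i, ℓ(v_i) = <v_i, a> is a linear equation in the a_j's. Collect the n equations into a matrix system V a = ℓ, where row i of V is v_i (expressed in the standard basis). Since V is invertible (lower-triangular with 1s on the diagonal, up to permutation), solve by back-substitution:
  V =
[[-1, 1, 1],
 [1, 1, 0],
 [1, 0, 0]]
  V a = (-2, -7, -4)
Solving gives a = (-4, -3, -3).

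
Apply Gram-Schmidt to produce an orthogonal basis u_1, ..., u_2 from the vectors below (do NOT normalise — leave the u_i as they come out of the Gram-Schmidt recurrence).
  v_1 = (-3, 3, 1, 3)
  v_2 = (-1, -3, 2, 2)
Orthogonal basis:
  u_1 = (-3, 3, 1, 3)
  u_2 = (-11/14, -45/14, 27/14, 25/14)

Apply the Gram-Schmidt recurrence
  u_1 = v_1
  u_i = v_i − Σ_{j<i} ((v_i · u_j) / (u_j · u_j)) · u_j.

Step by step this gives:
  u_1 = (-3, 3, 1, 3)
  u_2 = (-11/14, -45/14, 27/14, 25/14)

Orthogonality check:
  u_2 · u_1 = 0 (should be 0)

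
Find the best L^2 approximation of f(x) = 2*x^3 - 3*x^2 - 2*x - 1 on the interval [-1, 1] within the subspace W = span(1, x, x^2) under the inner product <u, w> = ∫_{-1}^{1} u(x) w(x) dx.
g(x) = -3*x^2 - 4*x/5 - 1

The best approximation g ∈ W is the orthogonal projection of f onto W. Writing g = a_0 + a_1 x + a_2 x^2, the coefficients solve the normal equations G · a = b where
  G_{ij} = <φ_i, φ_j> and b_i = <f, φ_i>, with φ_0 = 1, φ_1 = x, φ_2 = x^2.
G =
  [2, 0, 2/3]
  [0, 2/3, 0]
  [2/3, 0, 2/5],
b = (-4, -8/15, -28/15).
Solving gives a_0 = -1, a_1 = -4/5, a_2 = -3, so
  g(x) = -3*x^2 - 4*x/5 - 1.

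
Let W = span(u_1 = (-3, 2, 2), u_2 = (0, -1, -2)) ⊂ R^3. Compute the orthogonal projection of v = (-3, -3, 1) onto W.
proj_W(v) = (-93/49, 15/49, -32/49)

Set up U = [u_1 | ... | u_2] ∈ R^(3×2). The projector onto W = col(U) is P = U (U^T U)^(-1) U^T.
Compute U^T U =
  [17, -6]
  [-6, 5],
and U^T v = (5, 1).
Solve U^T U · c = U^T v for the coefficients: c = (31/49, 47/49). The projection is proj_W(v) = U c.
Check: (v - proj_W(v)) · u_1 = 0  (should be 0).
Check: (v - proj_W(v)) · u_2 = 0  (should be 0).
Result: proj_W(v) = (-93/49, 15/49, -32/49).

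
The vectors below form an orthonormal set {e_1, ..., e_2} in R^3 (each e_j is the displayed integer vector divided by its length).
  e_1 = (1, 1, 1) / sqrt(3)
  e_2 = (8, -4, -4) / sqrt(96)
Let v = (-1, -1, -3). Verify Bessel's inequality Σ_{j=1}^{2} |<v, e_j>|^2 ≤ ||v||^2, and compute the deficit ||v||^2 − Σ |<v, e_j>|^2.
Σ |<v, e_j>|^2 = 9; ||v||^2 = 11; deficit = 2

Write each e_j = u_j / sqrt(<u_j, u_j>) where u_j is the displayed integer vector. Then <v, e_j> = <v, u_j> / sqrt(<u_j, u_j>), so |<v, e_j>|^2 = <v, u_j>^2 / <u_j, u_j>.
Coefficients: <v, e_1> = -5/sqrt(3), <v, e_2> = 8/sqrt(96).
Square and sum: Σ |<v, e_j>|^2 = 9.
Compute ||v||^2 = v·v = 11.
Deficit = 11 − 9 = 2 ≥ 0, confirming Bessel's inequality. (The deficit equals ||v − Σ <v,e_j> e_j||^2, the squared distance from v to span{e_j}.)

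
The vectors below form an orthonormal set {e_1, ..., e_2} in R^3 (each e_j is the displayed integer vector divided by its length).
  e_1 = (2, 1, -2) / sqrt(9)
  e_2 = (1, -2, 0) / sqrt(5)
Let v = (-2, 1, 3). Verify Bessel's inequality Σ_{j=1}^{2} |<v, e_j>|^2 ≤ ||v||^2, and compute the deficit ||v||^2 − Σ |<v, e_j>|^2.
Σ |<v, e_j>|^2 = 61/5; ||v||^2 = 14; deficit = 9/5

Write each e_j = u_j / sqrt(<u_j, u_j>) where u_j is the displayed integer vector. Then <v, e_j> = <v, u_j> / sqrt(<u_j, u_j>), so |<v, e_j>|^2 = <v, u_j>^2 / <u_j, u_j>.
Coefficients: <v, e_1> = -9/sqrt(9), <v, e_2> = -4/sqrt(5).
Square and sum: Σ |<v, e_j>|^2 = 61/5.
Compute ||v||^2 = v·v = 14.
Deficit = 14 − 61/5 = 9/5 ≥ 0, confirming Bessel's inequality. (The deficit equals ||v − Σ <v,e_j> e_j||^2, the squared distance from v to span{e_j}.)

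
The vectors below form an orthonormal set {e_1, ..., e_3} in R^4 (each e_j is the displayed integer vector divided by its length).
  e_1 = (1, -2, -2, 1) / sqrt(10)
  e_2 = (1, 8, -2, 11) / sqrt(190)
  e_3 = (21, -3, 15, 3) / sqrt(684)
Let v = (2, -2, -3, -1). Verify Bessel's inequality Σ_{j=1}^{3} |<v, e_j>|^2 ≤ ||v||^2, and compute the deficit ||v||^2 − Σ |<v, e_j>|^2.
Σ |<v, e_j>|^2 = 14; ||v||^2 = 18; deficit = 4

Write each e_j = u_j / sqrt(<u_j, u_j>) where u_j is the displayed integer vector. Then <v, e_j> = <v, u_j> / sqrt(<u_j, u_j>), so |<v, e_j>|^2 = <v, u_j>^2 / <u_j, u_j>.
Coefficients: <v, e_1> = 11/sqrt(10), <v, e_2> = -19/sqrt(190), <v, e_3> = 0/sqrt(684).
Square and sum: Σ |<v, e_j>|^2 = 14.
Compute ||v||^2 = v·v = 18.
Deficit = 18 − 14 = 4 ≥ 0, confirming Bessel's inequality. (The deficit equals ||v − Σ <v,e_j> e_j||^2, the squared distance from v to span{e_j}.)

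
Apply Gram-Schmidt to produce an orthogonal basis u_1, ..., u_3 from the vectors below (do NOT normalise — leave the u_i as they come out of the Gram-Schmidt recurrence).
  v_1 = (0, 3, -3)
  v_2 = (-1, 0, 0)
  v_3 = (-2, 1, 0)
Orthogonal basis:
  u_1 = (0, 3, -3)
  u_2 = (-1, 0, 0)
  u_3 = (0, 1/2, 1/2)

Apply the Gram-Schmidt recurrence
  u_1 = v_1
  u_i = v_i − Σ_{j<i} ((v_i · u_j) / (u_j · u_j)) · u_j.

Step by step this gives:
  u_1 = (0, 3, -3)
  u_2 = (-1, 0, 0)
  u_3 = (0, 1/2, 1/2)

Orthogonality check:
  u_2 · u_1 = 0 (should be 0)
  u_3 · u_1 = 0 (should be 0)
  u_3 · u_2 = 0 (should be 0)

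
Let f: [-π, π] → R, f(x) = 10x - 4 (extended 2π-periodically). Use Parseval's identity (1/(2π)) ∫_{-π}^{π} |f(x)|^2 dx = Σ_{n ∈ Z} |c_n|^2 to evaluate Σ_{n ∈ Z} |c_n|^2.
Σ |c_n|^2 = 100π^2/3 + 16

Expand and integrate term by term over [-π, π]:
  ∫ (10x)^2 dx = 100·(2π^3/3); ∫ 2·10·(-4)·x dx = 0 (odd integrand); ∫ (-4)^2 dx = 16·2π.
So (1/(2π)) ∫_{-π}^{π} (10x - 4)^2 dx = 100π^2/3 + 16 = 100π^2/3 + 16.
Parseval ⇒ Σ |c_n|^2 = 100π^2/3 + 16.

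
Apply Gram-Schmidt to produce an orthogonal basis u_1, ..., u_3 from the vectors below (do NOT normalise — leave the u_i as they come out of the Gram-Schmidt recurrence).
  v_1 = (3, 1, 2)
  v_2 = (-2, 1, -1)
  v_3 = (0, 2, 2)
Orthogonal basis:
  u_1 = (3, 1, 2)
  u_2 = (-1/2, 3/2, 0)
  u_3 = (-24/35, -8/35, 8/7)

Apply the Gram-Schmidt recurrence
  u_1 = v_1
  u_i = v_i − Σ_{j<i} ((v_i · u_j) / (u_j · u_j)) · u_j.

Step by step this gives:
  u_1 = (3, 1, 2)
  u_2 = (-1/2, 3/2, 0)
  u_3 = (-24/35, -8/35, 8/7)

Orthogonality check:
  u_2 · u_1 = 0 (should be 0)
  u_3 · u_1 = 0 (should be 0)
  u_3 · u_2 = 0 (should be 0)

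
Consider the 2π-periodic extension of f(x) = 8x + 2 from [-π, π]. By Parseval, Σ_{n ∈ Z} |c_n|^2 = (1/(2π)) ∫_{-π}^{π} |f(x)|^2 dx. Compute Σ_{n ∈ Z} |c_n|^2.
Σ |c_n|^2 = 64π^2/3 + 4

Expand and integrate term by term over [-π, π]:
  ∫ (8x)^2 dx = 64·(2π^3/3); ∫ 2·8·(2)·x dx = 0 (odd integrand); ∫ 2^2 dx = 4·2π.
So (1/(2π)) ∫_{-π}^{π} (8x + 2)^2 dx = 64π^2/3 + 4 = 64π^2/3 + 4.
Parseval ⇒ Σ |c_n|^2 = 64π^2/3 + 4.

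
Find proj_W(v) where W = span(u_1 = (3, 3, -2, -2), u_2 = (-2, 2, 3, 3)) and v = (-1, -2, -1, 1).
proj_W(v) = (-227/266, -547/266, 9/133, 9/133)

Set up U = [u_1 | ... | u_2] ∈ R^(4×2). The projector onto W = col(U) is P = U (U^T U)^(-1) U^T.
Compute U^T U =
  [26, -12]
  [-12, 26],
and U^T v = (-9, -2).
Solve U^T U · c = U^T v for the coefficients: c = (-129/266, -40/133). The projection is proj_W(v) = U c.
Check: (v - proj_W(v)) · u_1 = 0  (should be 0).
Check: (v - proj_W(v)) · u_2 = 0  (should be 0).
Result: proj_W(v) = (-227/266, -547/266, 9/133, 9/133).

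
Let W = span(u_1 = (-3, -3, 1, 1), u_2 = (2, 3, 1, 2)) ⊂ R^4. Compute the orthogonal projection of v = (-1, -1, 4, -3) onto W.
proj_W(v) = (-119/108, -49/36, -7/108, -35/108)

Set up U = [u_1 | ... | u_2] ∈ R^(4×2). The projector onto W = col(U) is P = U (U^T U)^(-1) U^T.
Compute U^T U =
  [20, -12]
  [-12, 18],
and U^T v = (7, -7).
Solve U^T U · c = U^T v for the coefficients: c = (7/36, -7/27). The projection is proj_W(v) = U c.
Check: (v - proj_W(v)) · u_1 = 0  (should be 0).
Check: (v - proj_W(v)) · u_2 = 0  (should be 0).
Result: proj_W(v) = (-119/108, -49/36, -7/108, -35/108).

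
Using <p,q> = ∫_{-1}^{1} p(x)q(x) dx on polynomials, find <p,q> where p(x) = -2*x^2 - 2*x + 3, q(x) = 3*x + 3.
<p,q> = 10

Expand the product: p(x)·q(x) = -6*x^3 - 12*x^2 + 3*x + 9.
∫_{-1}^{1} of each monomial x^k gives [2/(k+1) if k even, 0 if k odd]. Integrating term-by-term (or equivalently evaluating the antiderivative F(x) = -3*x^4/2 - 4*x^3 + 3*x^2/2 + 9*x at the endpoints):
  F(1) − F(−1) = 5 − (-5) = 10.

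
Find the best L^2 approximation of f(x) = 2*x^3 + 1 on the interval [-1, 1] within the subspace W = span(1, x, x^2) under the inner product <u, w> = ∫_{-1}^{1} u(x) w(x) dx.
g(x) = 6*x/5 + 1

The best approximation g ∈ W is the orthogonal projection of f onto W. Writing g = a_0 + a_1 x + a_2 x^2, the coefficients solve the normal equations G · a = b where
  G_{ij} = <φ_i, φ_j> and b_i = <f, φ_i>, with φ_0 = 1, φ_1 = x, φ_2 = x^2.
G =
  [2, 0, 2/3]
  [0, 2/3, 0]
  [2/3, 0, 2/5],
b = (2, 4/5, 2/3).
Solving gives a_0 = 1, a_1 = 6/5, a_2 = 0, so
  g(x) = 6*x/5 + 1.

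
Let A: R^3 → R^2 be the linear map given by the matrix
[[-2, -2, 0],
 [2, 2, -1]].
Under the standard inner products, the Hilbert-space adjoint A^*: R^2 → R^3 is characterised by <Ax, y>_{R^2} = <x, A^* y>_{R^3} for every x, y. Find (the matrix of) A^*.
A^* = A^T =
[[-2, 2],
 [-2, 2],
 [0, -1]]

For real matrices with standard dot products, the defining identity <Ax, y> = <x, A^* y> gives (Ax)^T y = x^T (A^*) y, i.e. x^T A^T y = x^T (A^*) y. Since this holds for all x, y, we must have A^* = A^T. Therefore
A^* =
[[-2, 2],
 [-2, 2],
 [0, -1]].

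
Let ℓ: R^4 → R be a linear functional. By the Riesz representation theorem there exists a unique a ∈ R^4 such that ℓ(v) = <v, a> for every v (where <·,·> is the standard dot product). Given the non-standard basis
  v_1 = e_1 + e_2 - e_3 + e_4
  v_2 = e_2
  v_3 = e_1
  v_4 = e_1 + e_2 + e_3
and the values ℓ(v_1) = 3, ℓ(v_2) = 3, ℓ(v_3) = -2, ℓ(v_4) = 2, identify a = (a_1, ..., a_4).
a = (-2, 3, 1, 3)

Write a = (a_1, ..., a_4) in the standard basis. For each basis vector v_i, ℓ(v_i) = <v_i, a> is a linear equation in the a_j's. Collect the n equations into a matrix system V a = ℓ, where row i of V is v_i (expressed in the standard basis). Since V is invertible (lower-triangular with 1s on the diagonal, up to permutation), solve by back-substitution:
  V =
[[1, 1, -1, 1],
 [0, 1, 0, 0],
 [1, 0, 0, 0],
 [1, 1, 1, 0]]
  V a = (3, 3, -2, 2)
Solving gives a = (-2, 3, 1, 3).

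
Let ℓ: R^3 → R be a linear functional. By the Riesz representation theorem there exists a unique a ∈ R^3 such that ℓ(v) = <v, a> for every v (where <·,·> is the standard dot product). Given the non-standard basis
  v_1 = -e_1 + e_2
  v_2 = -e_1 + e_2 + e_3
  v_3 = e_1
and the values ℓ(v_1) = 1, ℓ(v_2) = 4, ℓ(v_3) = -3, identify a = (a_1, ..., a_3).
a = (-3, -2, 3)

Write a = (a_1, ..., a_3) in the standard basis. For each basis vector v_i, ℓ(v_i) = <v_i, a> is a linear equation in the a_j's. Collect the n equations into a matrix system V a = ℓ, where row i of V is v_i (expressed in the standard basis). Since V is invertible (lower-triangular with 1s on the diagonal, up to permutation), solve by back-substitution:
  V =
[[-1, 1, 0],
 [-1, 1, 1],
 [1, 0, 0]]
  V a = (1, 4, -3)
Solving gives a = (-3, -2, 3).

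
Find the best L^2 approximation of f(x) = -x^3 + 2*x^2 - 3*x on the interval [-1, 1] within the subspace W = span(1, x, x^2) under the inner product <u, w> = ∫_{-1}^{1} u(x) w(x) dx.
g(x) = 2*x^2 - 18*x/5

The best approximation g ∈ W is the orthogonal projection of f onto W. Writing g = a_0 + a_1 x + a_2 x^2, the coefficients solve the normal equations G · a = b where
  G_{ij} = <φ_i, φ_j> and b_i = <f, φ_i>, with φ_0 = 1, φ_1 = x, φ_2 = x^2.
G =
  [2, 0, 2/3]
  [0, 2/3, 0]
  [2/3, 0, 2/5],
b = (4/3, -12/5, 4/5).
Solving gives a_0 = 0, a_1 = -18/5, a_2 = 2, so
  g(x) = 2*x^2 - 18*x/5.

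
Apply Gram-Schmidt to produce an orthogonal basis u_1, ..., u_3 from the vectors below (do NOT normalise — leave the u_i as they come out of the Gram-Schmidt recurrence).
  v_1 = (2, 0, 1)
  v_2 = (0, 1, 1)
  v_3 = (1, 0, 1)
Orthogonal basis:
  u_1 = (2, 0, 1)
  u_2 = (-2/5, 1, 4/5)
  u_3 = (-1/9, -2/9, 2/9)

Apply the Gram-Schmidt recurrence
  u_1 = v_1
  u_i = v_i − Σ_{j<i} ((v_i · u_j) / (u_j · u_j)) · u_j.

Step by step this gives:
  u_1 = (2, 0, 1)
  u_2 = (-2/5, 1, 4/5)
  u_3 = (-1/9, -2/9, 2/9)

Orthogonality check:
  u_2 · u_1 = 0 (should be 0)
  u_3 · u_1 = 0 (should be 0)
  u_3 · u_2 = 0 (should be 0)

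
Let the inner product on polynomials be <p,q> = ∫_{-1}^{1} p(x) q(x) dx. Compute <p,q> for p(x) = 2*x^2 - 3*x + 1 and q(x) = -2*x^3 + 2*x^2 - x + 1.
<p,q> = 32/3

Expand the product: p(x)·q(x) = -4*x^5 + 10*x^4 - 10*x^3 + 7*x^2 - 4*x + 1.
∫_{-1}^{1} of each monomial x^k gives [2/(k+1) if k even, 0 if k odd]. Integrating term-by-term (or equivalently evaluating the antiderivative F(x) = -2*x^6/3 + 2*x^5 - 5*x^4/2 + 7*x^3/3 - 2*x^2 + x at the endpoints):
  F(1) − F(−1) = 1/6 − (-21/2) = 32/3.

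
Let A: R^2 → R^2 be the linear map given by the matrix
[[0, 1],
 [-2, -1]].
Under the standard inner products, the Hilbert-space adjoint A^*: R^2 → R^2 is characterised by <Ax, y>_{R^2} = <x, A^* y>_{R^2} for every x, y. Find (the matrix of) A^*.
A^* = A^T =
[[0, -2],
 [1, -1]]

For real matrices with standard dot products, the defining identity <Ax, y> = <x, A^* y> gives (Ax)^T y = x^T (A^*) y, i.e. x^T A^T y = x^T (A^*) y. Since this holds for all x, y, we must have A^* = A^T. Therefore
A^* =
[[0, -2],
 [1, -1]].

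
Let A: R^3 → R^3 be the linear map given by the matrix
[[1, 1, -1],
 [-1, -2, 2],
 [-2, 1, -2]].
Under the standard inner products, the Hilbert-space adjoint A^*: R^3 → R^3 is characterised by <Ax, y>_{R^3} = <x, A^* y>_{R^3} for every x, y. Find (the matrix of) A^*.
A^* = A^T =
[[1, -1, -2],
 [1, -2, 1],
 [-1, 2, -2]]

For real matrices with standard dot products, the defining identity <Ax, y> = <x, A^* y> gives (Ax)^T y = x^T (A^*) y, i.e. x^T A^T y = x^T (A^*) y. Since this holds for all x, y, we must have A^* = A^T. Therefore
A^* =
[[1, -1, -2],
 [1, -2, 1],
 [-1, 2, -2]].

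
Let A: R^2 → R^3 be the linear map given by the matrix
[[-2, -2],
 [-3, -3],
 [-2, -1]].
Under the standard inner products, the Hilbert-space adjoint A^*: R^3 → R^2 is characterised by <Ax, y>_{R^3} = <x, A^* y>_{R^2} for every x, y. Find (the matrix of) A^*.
A^* = A^T =
[[-2, -3, -2],
 [-2, -3, -1]]

For real matrices with standard dot products, the defining identity <Ax, y> = <x, A^* y> gives (Ax)^T y = x^T (A^*) y, i.e. x^T A^T y = x^T (A^*) y. Since this holds for all x, y, we must have A^* = A^T. Therefore
A^* =
[[-2, -3, -2],
 [-2, -3, -1]].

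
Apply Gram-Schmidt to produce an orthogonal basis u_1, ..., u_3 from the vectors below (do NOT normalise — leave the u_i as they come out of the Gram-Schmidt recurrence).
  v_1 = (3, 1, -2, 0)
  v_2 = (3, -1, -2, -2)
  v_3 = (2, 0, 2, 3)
Orthogonal basis:
  u_1 = (3, 1, -2, 0)
  u_2 = (3/7, -13/7, -2/7, -2)
  u_3 = (17/9, -41/27, 56/27, 41/27)

Apply the Gram-Schmidt recurrence
  u_1 = v_1
  u_i = v_i − Σ_{j<i} ((v_i · u_j) / (u_j · u_j)) · u_j.

Step by step this gives:
  u_1 = (3, 1, -2, 0)
  u_2 = (3/7, -13/7, -2/7, -2)
  u_3 = (17/9, -41/27, 56/27, 41/27)

Orthogonality check:
  u_2 · u_1 = 0 (should be 0)
  u_3 · u_1 = 0 (should be 0)
  u_3 · u_2 = 0 (should be 0)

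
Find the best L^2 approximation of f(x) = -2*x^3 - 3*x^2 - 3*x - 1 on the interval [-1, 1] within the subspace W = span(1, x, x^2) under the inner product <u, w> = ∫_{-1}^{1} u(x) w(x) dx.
g(x) = -3*x^2 - 21*x/5 - 1

The best approximation g ∈ W is the orthogonal projection of f onto W. Writing g = a_0 + a_1 x + a_2 x^2, the coefficients solve the normal equations G · a = b where
  G_{ij} = <φ_i, φ_j> and b_i = <f, φ_i>, with φ_0 = 1, φ_1 = x, φ_2 = x^2.
G =
  [2, 0, 2/3]
  [0, 2/3, 0]
  [2/3, 0, 2/5],
b = (-4, -14/5, -28/15).
Solving gives a_0 = -1, a_1 = -21/5, a_2 = -3, so
  g(x) = -3*x^2 - 21*x/5 - 1.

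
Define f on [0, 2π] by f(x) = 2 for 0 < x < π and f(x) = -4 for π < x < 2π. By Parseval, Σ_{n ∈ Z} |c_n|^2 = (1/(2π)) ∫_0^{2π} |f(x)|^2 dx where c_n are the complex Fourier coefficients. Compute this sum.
Σ |c_n|^2 = 10

Parseval equates the L^2 energy of f (normalised by 1/(2π)) with the ℓ^2 sum of its Fourier coefficients: (1/(2π)) ∫_0^{2π} |f|^2 = Σ |c_n|^2.
Compute the left side: (1/(2π)) [∫_0^π 2^2 dx + ∫_π^{2π} (-4)^2 dx] = (1/(2π)) · (4π + 16π) = (4 + 16)/2 = 10.
So Σ_{n ∈ Z} |c_n|^2 = 10.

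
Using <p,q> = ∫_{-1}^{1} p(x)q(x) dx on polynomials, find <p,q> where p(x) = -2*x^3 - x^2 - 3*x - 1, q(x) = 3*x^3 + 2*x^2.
<p,q> = -782/105

Expand the product: p(x)·q(x) = -6*x^6 - 7*x^5 - 11*x^4 - 9*x^3 - 2*x^2.
∫_{-1}^{1} of each monomial x^k gives [2/(k+1) if k even, 0 if k odd]. Integrating term-by-term (or equivalently evaluating the antiderivative F(x) = -6*x^7/7 - 7*x^6/6 - 11*x^5/5 - 9*x^4/4 - 2*x^3/3 at the endpoints):
  F(1) − F(−1) = -2999/420 − (43/140) = -782/105.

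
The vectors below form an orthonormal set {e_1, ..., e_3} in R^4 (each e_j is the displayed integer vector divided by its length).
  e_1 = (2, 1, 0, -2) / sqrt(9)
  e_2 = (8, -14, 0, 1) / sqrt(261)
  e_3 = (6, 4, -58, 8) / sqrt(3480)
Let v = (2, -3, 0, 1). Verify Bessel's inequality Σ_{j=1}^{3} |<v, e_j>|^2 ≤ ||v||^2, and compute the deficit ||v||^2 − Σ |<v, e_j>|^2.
Σ |<v, e_j>|^2 = 202/15; ||v||^2 = 14; deficit = 8/15

Write each e_j = u_j / sqrt(<u_j, u_j>) where u_j is the displayed integer vector. Then <v, e_j> = <v, u_j> / sqrt(<u_j, u_j>), so |<v, e_j>|^2 = <v, u_j>^2 / <u_j, u_j>.
Coefficients: <v, e_1> = -1/sqrt(9), <v, e_2> = 59/sqrt(261), <v, e_3> = 8/sqrt(3480).
Square and sum: Σ |<v, e_j>|^2 = 202/15.
Compute ||v||^2 = v·v = 14.
Deficit = 14 − 202/15 = 8/15 ≥ 0, confirming Bessel's inequality. (The deficit equals ||v − Σ <v,e_j> e_j||^2, the squared distance from v to span{e_j}.)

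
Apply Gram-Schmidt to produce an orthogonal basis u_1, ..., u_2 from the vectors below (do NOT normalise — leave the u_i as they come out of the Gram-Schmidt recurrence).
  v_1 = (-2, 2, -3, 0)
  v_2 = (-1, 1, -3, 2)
Orthogonal basis:
  u_1 = (-2, 2, -3, 0)
  u_2 = (9/17, -9/17, -12/17, 2)

Apply the Gram-Schmidt recurrence
  u_1 = v_1
  u_i = v_i − Σ_{j<i} ((v_i · u_j) / (u_j · u_j)) · u_j.

Step by step this gives:
  u_1 = (-2, 2, -3, 0)
  u_2 = (9/17, -9/17, -12/17, 2)

Orthogonality check:
  u_2 · u_1 = 0 (should be 0)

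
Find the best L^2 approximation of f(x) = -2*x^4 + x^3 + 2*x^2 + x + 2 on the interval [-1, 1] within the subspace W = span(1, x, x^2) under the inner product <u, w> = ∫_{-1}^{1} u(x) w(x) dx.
g(x) = 2*x^2/7 + 8*x/5 + 76/35

The best approximation g ∈ W is the orthogonal projection of f onto W. Writing g = a_0 + a_1 x + a_2 x^2, the coefficients solve the normal equations G · a = b where
  G_{ij} = <φ_i, φ_j> and b_i = <f, φ_i>, with φ_0 = 1, φ_1 = x, φ_2 = x^2.
G =
  [2, 0, 2/3]
  [0, 2/3, 0]
  [2/3, 0, 2/5],
b = (68/15, 16/15, 164/105).
Solving gives a_0 = 76/35, a_1 = 8/5, a_2 = 2/7, so
  g(x) = 2*x^2/7 + 8*x/5 + 76/35.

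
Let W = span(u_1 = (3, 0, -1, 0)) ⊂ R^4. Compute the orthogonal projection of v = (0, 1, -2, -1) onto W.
proj_W(v) = (3/5, 0, -1/5, 0)

Set up U = [u_1 | ... | u_1] ∈ R^(4×1). The projector onto W = col(U) is P = U (U^T U)^(-1) U^T.
Compute U^T U =
  [10],
and U^T v = (2).
Solve U^T U · c = U^T v for the coefficients: c = (1/5). The projection is proj_W(v) = U c.
Check: (v - proj_W(v)) · u_1 = 0  (should be 0).
Result: proj_W(v) = (3/5, 0, -1/5, 0).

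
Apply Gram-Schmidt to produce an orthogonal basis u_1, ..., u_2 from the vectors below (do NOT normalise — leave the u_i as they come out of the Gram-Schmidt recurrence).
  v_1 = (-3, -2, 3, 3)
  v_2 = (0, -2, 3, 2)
Orthogonal basis:
  u_1 = (-3, -2, 3, 3)
  u_2 = (57/31, -24/31, 36/31, 5/31)

Apply the Gram-Schmidt recurrence
  u_1 = v_1
  u_i = v_i − Σ_{j<i} ((v_i · u_j) / (u_j · u_j)) · u_j.

Step by step this gives:
  u_1 = (-3, -2, 3, 3)
  u_2 = (57/31, -24/31, 36/31, 5/31)

Orthogonality check:
  u_2 · u_1 = 0 (should be 0)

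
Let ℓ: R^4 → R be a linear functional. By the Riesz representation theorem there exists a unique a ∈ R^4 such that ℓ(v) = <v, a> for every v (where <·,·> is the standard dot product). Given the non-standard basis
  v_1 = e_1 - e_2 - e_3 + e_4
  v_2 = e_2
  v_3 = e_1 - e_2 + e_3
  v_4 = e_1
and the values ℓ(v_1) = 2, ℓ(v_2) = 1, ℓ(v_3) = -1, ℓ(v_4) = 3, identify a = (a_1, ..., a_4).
a = (3, 1, -3, -3)

Write a = (a_1, ..., a_4) in the standard basis. For each basis vector v_i, ℓ(v_i) = <v_i, a> is a linear equation in the a_j's. Collect the n equations into a matrix system V a = ℓ, where row i of V is v_i (expressed in the standard basis). Since V is invertible (lower-triangular with 1s on the diagonal, up to permutation), solve by back-substitution:
  V =
[[1, -1, -1, 1],
 [0, 1, 0, 0],
 [1, -1, 1, 0],
 [1, 0, 0, 0]]
  V a = (2, 1, -1, 3)
Solving gives a = (3, 1, -3, -3).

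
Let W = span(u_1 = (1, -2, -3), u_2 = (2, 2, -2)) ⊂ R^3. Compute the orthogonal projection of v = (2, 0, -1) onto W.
proj_W(v) = (41/38, 7/19, -59/38)

Set up U = [u_1 | ... | u_2] ∈ R^(3×2). The projector onto W = col(U) is P = U (U^T U)^(-1) U^T.
Compute U^T U =
  [14, 4]
  [4, 12],
and U^T v = (5, 6).
Solve U^T U · c = U^T v for the coefficients: c = (9/38, 8/19). The projection is proj_W(v) = U c.
Check: (v - proj_W(v)) · u_1 = 0  (should be 0).
Check: (v - proj_W(v)) · u_2 = 0  (should be 0).
Result: proj_W(v) = (41/38, 7/19, -59/38).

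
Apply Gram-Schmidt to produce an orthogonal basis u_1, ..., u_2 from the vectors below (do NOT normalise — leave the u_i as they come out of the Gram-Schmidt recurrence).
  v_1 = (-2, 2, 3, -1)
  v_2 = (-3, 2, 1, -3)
Orthogonal basis:
  u_1 = (-2, 2, 3, -1)
  u_2 = (-11/9, 2/9, -5/3, -19/9)

Apply the Gram-Schmidt recurrence
  u_1 = v_1
  u_i = v_i − Σ_{j<i} ((v_i · u_j) / (u_j · u_j)) · u_j.

Step by step this gives:
  u_1 = (-2, 2, 3, -1)
  u_2 = (-11/9, 2/9, -5/3, -19/9)

Orthogonality check:
  u_2 · u_1 = 0 (should be 0)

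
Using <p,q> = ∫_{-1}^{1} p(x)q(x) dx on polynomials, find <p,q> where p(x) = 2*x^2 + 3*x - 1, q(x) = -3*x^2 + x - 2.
<p,q> = 44/15

Expand the product: p(x)·q(x) = -6*x^4 - 7*x^3 + 2*x^2 - 7*x + 2.
∫_{-1}^{1} of each monomial x^k gives [2/(k+1) if k even, 0 if k odd]. Integrating term-by-term (or equivalently evaluating the antiderivative F(x) = -6*x^5/5 - 7*x^4/4 + 2*x^3/3 - 7*x^2/2 + 2*x at the endpoints):
  F(1) − F(−1) = -227/60 − (-403/60) = 44/15.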